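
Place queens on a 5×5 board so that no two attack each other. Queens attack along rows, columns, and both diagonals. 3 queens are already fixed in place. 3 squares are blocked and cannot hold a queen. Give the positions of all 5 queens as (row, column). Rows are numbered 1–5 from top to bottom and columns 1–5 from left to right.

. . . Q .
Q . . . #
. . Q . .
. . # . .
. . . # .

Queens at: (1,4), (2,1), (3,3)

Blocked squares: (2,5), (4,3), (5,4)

(1,4) (2,1) (3,3) (4,5) (5,2)

Row 4: attacked by (1,4)→{1,4}; (2,1)→{1,3}; (3,3)→{2,3,4}. Blocked: 3. Safe: 5. Place at column 5.
Row 5: attacked by (1,4)→{4}; (2,1)→{1,4}; (3,3)→{1,3,5}; (4,5)→{4,5}. Blocked: 4. Safe: 2. Place at column 2.
Columns [4, 1, 3, 5, 2], r−c [-3, 1, 0, -1, 3], r+c [5, 3, 6, 9, 7] are all distinct, so no two queens attack.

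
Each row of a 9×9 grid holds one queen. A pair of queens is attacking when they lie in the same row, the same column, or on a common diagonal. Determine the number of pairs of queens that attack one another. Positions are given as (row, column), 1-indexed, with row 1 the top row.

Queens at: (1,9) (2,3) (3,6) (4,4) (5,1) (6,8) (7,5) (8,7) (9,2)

All columns are distinct and no two queens satisfy |Δrow| = |Δcol|, so no pair attacks.

0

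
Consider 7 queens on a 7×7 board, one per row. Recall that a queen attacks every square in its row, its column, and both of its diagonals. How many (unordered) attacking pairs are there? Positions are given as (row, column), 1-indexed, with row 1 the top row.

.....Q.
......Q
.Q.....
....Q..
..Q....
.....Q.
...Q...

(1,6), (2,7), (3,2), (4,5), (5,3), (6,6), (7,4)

3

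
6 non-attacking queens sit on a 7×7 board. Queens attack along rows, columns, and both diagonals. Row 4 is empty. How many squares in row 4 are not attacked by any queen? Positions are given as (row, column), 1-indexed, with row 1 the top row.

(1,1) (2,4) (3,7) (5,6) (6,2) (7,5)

1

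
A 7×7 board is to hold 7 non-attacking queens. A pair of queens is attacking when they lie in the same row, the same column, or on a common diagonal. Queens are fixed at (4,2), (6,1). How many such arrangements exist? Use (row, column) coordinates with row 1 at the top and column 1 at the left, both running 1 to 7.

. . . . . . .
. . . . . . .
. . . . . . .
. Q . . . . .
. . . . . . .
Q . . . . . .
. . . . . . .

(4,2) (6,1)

Branch on row 1: col 3 → 0; col 4 → 1; col 7 → 1.
Sum: 0 + 1 + 1 = 2.

2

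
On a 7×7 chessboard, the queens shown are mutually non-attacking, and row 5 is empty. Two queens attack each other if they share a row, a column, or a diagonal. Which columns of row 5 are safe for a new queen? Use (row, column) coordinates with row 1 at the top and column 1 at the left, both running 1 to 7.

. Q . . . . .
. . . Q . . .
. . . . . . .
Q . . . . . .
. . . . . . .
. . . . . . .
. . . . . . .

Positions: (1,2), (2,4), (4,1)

(1,2) attacks row 5 at column 2 and diagonals 6.
(2,4) attacks row 5 at column 4 and diagonals 1, 7.
(4,1) attacks row 5 at column 1 and diagonals 2.
Attacked columns: {1, 2, 4, 6, 7}. Safe: {3, 5}.

columns 3, 5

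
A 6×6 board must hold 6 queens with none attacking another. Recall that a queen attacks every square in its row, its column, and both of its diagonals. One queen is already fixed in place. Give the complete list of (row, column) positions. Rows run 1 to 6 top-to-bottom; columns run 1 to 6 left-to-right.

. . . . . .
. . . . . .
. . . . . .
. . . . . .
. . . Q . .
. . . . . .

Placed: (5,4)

(1,5) (2,3) (3,1) (4,6) (5,4) (6,2)

Row 1: attacked by (5,4)→{4}. Safe: 1, 2, 3, 5, 6. Place at column 5.
Row 2: attacked by (1,5)→{4,5,6}; (5,4)→{1,4}. Safe: 2, 3. Place at column 3.
Row 3: attacked by (1,5)→{3,5}; (2,3)→{2,3,4}; (5,4)→{2,4,6}. Safe: 1. Place at column 1.
Row 4: attacked by (1,5)→{2,5}; (2,3)→{1,3,5}; (3,1)→{1,2}; (5,4)→{3,4,5}. Safe: 6. Place at column 6.
Row 6: attacked by (1,5)→{5}; (2,3)→{3}; (3,1)→{1,4}; (4,6)→{4,6}; (5,4)→{3,4,5}. Safe: 2. Place at column 2.
Columns [5, 3, 1, 6, 4, 2], r−c [-4, -1, 2, -2, 1, 4], r+c [6, 5, 4, 10, 9, 8] are all distinct, so no two queens attack.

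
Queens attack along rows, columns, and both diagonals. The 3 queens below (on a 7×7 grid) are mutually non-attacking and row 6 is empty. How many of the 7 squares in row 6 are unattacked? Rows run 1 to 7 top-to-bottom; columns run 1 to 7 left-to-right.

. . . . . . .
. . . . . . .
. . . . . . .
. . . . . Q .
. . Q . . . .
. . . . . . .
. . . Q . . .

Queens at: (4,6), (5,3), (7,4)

(4,6) attacks row 6 at column 6 and diagonals 4.
(5,3) attacks row 6 at column 3 and diagonals 2, 4.
(7,4) attacks row 6 at column 4 and diagonals 3, 5.
Attacked columns: {2, 3, 4, 5, 6}. Safe: {1, 7}.

2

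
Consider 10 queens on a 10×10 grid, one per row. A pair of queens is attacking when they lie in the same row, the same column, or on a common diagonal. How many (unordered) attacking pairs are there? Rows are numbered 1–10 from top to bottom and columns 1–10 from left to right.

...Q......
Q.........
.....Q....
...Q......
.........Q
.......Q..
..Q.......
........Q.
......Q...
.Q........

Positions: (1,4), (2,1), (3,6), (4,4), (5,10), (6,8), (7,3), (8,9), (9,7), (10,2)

2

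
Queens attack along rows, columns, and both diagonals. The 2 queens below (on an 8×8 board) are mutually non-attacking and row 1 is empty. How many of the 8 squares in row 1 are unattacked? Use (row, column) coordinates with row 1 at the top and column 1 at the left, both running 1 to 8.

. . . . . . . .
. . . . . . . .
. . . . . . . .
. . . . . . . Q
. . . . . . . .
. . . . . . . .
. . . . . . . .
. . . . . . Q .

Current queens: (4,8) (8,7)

5

(4,8) attacks row 1 at column 8 and diagonals 5.
(8,7) attacks row 1 at column 7.
Attacked columns: {5, 7, 8}. Safe: {1, 2, 3, 4, 6}.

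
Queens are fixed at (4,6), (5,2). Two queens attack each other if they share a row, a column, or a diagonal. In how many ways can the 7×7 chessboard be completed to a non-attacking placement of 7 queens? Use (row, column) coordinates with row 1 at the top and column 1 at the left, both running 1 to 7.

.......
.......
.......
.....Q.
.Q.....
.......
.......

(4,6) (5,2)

Branch on row 1: col 1 → 0; col 4 → 2; col 5 → 0; col 7 → 0.
Sum: 0 + 2 + 0 + 0 = 2.

2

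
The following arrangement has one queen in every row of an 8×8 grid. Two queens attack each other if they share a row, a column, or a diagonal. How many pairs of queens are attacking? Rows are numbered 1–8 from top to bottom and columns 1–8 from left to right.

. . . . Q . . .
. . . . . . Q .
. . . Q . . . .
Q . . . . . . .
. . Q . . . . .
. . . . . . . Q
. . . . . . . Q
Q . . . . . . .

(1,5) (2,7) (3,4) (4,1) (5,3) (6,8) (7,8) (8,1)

Same column: (4,1)–(8,1) (column 1); (6,8)–(7,8) (column 8).
Same diagonal: (2,7)–(8,1) (|2−8| = |7−1| = 6); (3,4)–(7,8) (|3−7| = |4−8| = 4).
Total attacking pairs: 4.

4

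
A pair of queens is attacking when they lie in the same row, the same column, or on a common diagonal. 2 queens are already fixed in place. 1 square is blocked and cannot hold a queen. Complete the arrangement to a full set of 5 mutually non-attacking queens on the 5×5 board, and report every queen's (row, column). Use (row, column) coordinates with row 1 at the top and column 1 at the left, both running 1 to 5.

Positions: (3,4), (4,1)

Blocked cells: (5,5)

(1,5) (2,2) (3,4) (4,1) (5,3)

Row 1: attacked by (3,4)→{2,4}; (4,1)→{1,4}. Safe: 3, 5. Place at column 5.
Row 2: attacked by (1,5)→{4,5}; (3,4)→{3,4,5}; (4,1)→{1,3}. Safe: 2. Place at column 2.
Row 5: attacked by (1,5)→{1,5}; (2,2)→{2,5}; (3,4)→{2,4}; (4,1)→{1,2}. Blocked: 5. Safe: 3. Place at column 3.
Columns [5, 2, 4, 1, 3], r−c [-4, 0, -1, 3, 2], r+c [6, 4, 7, 5, 8] are all distinct, so no two queens attack.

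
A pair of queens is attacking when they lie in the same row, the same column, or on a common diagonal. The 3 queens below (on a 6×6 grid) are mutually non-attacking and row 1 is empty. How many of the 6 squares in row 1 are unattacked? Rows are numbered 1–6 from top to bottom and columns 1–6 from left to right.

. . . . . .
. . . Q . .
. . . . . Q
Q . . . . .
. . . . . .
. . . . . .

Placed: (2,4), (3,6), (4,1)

(2,4) attacks row 1 at column 4 and diagonals 3, 5.
(3,6) attacks row 1 at column 6 and diagonals 4.
(4,1) attacks row 1 at column 1 and diagonals 4.
Attacked columns: {1, 3, 4, 5, 6}. Safe: {2}.

1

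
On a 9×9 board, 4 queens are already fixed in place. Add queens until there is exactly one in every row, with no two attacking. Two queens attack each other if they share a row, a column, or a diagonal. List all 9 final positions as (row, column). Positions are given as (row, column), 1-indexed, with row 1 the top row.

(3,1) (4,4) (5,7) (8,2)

Row 1: attacked by (3,1)→{1,3}; (4,4)→{1,4,7}; (5,7)→{3,7}; (8,2)→{2,9}. Safe: 5, 6, 8. Place at column 8.
Row 2: attacked by (1,8)→{7,8,9}; (3,1)→{1,2}; (4,4)→{2,4,6}; (5,7)→{4,7}; (8,2)→{2,8}. Safe: 3, 5. Place at column 3.
Row 6: attacked by (1,8)→{3,8}; (2,3)→{3,7}; (3,1)→{1,4}; (4,4)→{2,4,6}; (5,7)→{6,7,8}; (8,2)→{2,4}. Safe: 5, 9. Place at column 9.
Row 7: attacked by (1,8)→{2,8}; (2,3)→{3,8}; (3,1)→{1,5}; (4,4)→{1,4,7}; (5,7)→{5,7,9}; (6,9)→{8,9}; (8,2)→{1,2,3}. Safe: 6. Place at column 6.
Row 9: attacked by (1,8)→{8}; (2,3)→{3}; (3,1)→{1,7}; (4,4)→{4,9}; (5,7)→{3,7}; (6,9)→{6,9}; (7,6)→{4,6,8}; (8,2)→{1,2,3}. Safe: 5. Place at column 5.
Columns [8, 3, 1, 4, 7, 9, 6, 2, 5], r−c [-7, -1, 2, 0, -2, -3, 1, 6, 4], r+c [9, 5, 4, 8, 12, 15, 13, 10, 14] are all distinct, so no two queens attack.

(1,8) (2,3) (3,1) (4,4) (5,7) (6,9) (7,6) (8,2) (9,5)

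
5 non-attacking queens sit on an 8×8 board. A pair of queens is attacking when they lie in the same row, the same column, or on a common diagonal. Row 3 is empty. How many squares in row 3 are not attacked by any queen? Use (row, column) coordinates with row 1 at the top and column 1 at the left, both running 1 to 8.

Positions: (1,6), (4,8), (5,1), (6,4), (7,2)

(1,6) attacks row 3 at column 6 and diagonals 4, 8.
(4,8) attacks row 3 at column 8 and diagonals 7.
(5,1) attacks row 3 at column 1 and diagonals 3.
(6,4) attacks row 3 at column 4 and diagonals 1, 7.
(7,2) attacks row 3 at column 2 and diagonals 6.
Attacked columns: {1, 2, 3, 4, 6, 7, 8}. Safe: {5}.

1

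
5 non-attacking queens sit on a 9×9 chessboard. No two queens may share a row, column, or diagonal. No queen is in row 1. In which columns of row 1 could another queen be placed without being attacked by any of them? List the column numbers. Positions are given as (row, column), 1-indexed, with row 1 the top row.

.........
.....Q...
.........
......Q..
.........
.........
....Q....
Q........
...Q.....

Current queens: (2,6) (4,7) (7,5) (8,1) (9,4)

(2,6) attacks row 1 at column 6 and diagonals 5, 7.
(4,7) attacks row 1 at column 7 and diagonals 4.
(7,5) attacks row 1 at column 5.
(8,1) attacks row 1 at column 1 and diagonals 8.
(9,4) attacks row 1 at column 4.
Attacked columns: {1, 4, 5, 6, 7, 8}. Safe: {2, 3, 9}.

columns 2, 3, 9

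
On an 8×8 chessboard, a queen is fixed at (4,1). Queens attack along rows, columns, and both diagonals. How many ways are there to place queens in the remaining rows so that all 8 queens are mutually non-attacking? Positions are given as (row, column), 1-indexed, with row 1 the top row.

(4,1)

Branch on row 1: col 2 → 2; col 3 → 4; col 5 → 5; col 6 → 4; col 7 → 2; col 8 → 1.
Sum: 2 + 4 + 5 + 4 + 2 + 1 = 18.

18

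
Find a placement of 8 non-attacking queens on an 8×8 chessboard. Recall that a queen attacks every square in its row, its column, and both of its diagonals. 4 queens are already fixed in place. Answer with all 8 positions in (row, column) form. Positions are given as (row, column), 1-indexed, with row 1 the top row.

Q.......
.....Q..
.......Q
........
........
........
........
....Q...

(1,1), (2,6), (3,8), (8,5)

(1,1) (2,6) (3,8) (4,3) (5,7) (6,4) (7,2) (8,5)

Row 4: attacked by (1,1)→{1,4}; (2,6)→{4,6,8}; (3,8)→{7,8}; (8,5)→{1,5}. Safe: 2, 3. Place at column 3.
Row 5: attacked by (1,1)→{1,5}; (2,6)→{3,6}; (3,8)→{6,8}; (4,3)→{2,3,4}; (8,5)→{2,5,8}. Safe: 7. Place at column 7.
Row 6: attacked by (1,1)→{1,6}; (2,6)→{2,6}; (3,8)→{5,8}; (4,3)→{1,3,5}; (5,7)→{6,7,8}; (8,5)→{3,5,7}. Safe: 4. Place at column 4.
Row 7: attacked by (1,1)→{1,7}; (2,6)→{1,6}; (3,8)→{4,8}; (4,3)→{3,6}; (5,7)→{5,7}; (6,4)→{3,4,5}; (8,5)→{4,5,6}. Safe: 2. Place at column 2.
Columns [1, 6, 8, 3, 7, 4, 2, 5], r−c [0, -4, -5, 1, -2, 2, 5, 3], r+c [2, 8, 11, 7, 12, 10, 9, 13] are all distinct, so no two queens attack.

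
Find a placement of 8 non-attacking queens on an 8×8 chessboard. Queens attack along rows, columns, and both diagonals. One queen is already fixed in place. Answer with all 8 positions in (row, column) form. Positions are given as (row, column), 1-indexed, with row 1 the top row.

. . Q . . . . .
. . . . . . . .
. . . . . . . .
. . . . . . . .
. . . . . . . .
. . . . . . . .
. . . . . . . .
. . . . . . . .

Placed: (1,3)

Row 2: attacked by (1,3)→{2,3,4}. Safe: 1, 5, 6, 7, 8. Place at column 7.
Row 3: attacked by (1,3)→{1,3,5}; (2,7)→{6,7,8}. Safe: 2, 4. Place at column 2.
Row 4: attacked by (1,3)→{3,6}; (2,7)→{5,7}; (3,2)→{1,2,3}. Safe: 4, 8. Place at column 8.
Row 5: attacked by (1,3)→{3,7}; (2,7)→{4,7}; (3,2)→{2,4}; (4,8)→{7,8}. Safe: 1, 5, 6. Place at column 6.
Row 6: attacked by (1,3)→{3,8}; (2,7)→{3,7}; (3,2)→{2,5}; (4,8)→{6,8}; (5,6)→{5,6,7}. Safe: 1, 4. Place at column 4.
Row 7: attacked by (1,3)→{3}; (2,7)→{2,7}; (3,2)→{2,6}; (4,8)→{5,8}; (5,6)→{4,6,8}; (6,4)→{3,4,5}. Safe: 1. Place at column 1.
Row 8: attacked by (1,3)→{3}; (2,7)→{1,7}; (3,2)→{2,7}; (4,8)→{4,8}; (5,6)→{3,6}; (6,4)→{2,4,6}; (7,1)→{1,2}. Safe: 5. Place at column 5.
Columns [3, 7, 2, 8, 6, 4, 1, 5], r−c [-2, -5, 1, -4, -1, 2, 6, 3], r+c [4, 9, 5, 12, 11, 10, 8, 13] are all distinct, so no two queens attack.

(1,3) (2,7) (3,2) (4,8) (5,6) (6,4) (7,1) (8,5)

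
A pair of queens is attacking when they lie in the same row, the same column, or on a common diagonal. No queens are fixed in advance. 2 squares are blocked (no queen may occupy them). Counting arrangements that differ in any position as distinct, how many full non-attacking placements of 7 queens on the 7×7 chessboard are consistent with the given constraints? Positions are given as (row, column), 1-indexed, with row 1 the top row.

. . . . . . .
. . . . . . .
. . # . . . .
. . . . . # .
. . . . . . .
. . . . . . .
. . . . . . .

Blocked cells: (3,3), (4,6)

30

Branch on row 1: col 1 → 3; col 2 → 5; col 3 → 6; col 4 → 4; col 5 → 4; col 6 → 6; col 7 → 2.
Sum: 3 + 5 + 6 + 4 + 4 + 6 + 2 = 30.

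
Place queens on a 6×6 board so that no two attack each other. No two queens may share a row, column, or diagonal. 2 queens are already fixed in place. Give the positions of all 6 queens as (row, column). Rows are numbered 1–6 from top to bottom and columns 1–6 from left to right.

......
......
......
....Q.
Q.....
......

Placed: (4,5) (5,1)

Row 1: attacked by (4,5)→{2,5}; (5,1)→{1,5}. Safe: 3, 4, 6. Place at column 3.
Row 2: attacked by (1,3)→{2,3,4}; (4,5)→{3,5}; (5,1)→{1,4}. Safe: 6. Place at column 6.
Row 3: attacked by (1,3)→{1,3,5}; (2,6)→{5,6}; (4,5)→{4,5,6}; (5,1)→{1,3}. Safe: 2. Place at column 2.
Row 6: attacked by (1,3)→{3}; (2,6)→{2,6}; (3,2)→{2,5}; (4,5)→{3,5}; (5,1)→{1,2}. Safe: 4. Place at column 4.
Columns [3, 6, 2, 5, 1, 4], r−c [-2, -4, 1, -1, 4, 2], r+c [4, 8, 5, 9, 6, 10] are all distinct, so no two queens attack.

(1,3) (2,6) (3,2) (4,5) (5,1) (6,4)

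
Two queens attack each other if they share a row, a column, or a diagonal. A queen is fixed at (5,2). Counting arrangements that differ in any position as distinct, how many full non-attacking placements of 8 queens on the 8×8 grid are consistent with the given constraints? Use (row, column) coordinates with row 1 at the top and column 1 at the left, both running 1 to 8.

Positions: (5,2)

8

Branch on row 1: col 1 → 1; col 3 → 0; col 4 → 3; col 5 → 3; col 7 → 0; col 8 → 1.
Sum: 1 + 0 + 3 + 3 + 0 + 1 = 8.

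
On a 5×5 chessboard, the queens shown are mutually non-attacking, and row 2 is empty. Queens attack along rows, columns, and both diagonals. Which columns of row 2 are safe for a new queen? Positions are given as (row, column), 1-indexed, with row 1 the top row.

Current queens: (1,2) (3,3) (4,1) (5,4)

columns 5

(1,2) attacks row 2 at column 2 and diagonals 1, 3.
(3,3) attacks row 2 at column 3 and diagonals 2, 4.
(4,1) attacks row 2 at column 1 and diagonals 3.
(5,4) attacks row 2 at column 4 and diagonals 1.
Attacked columns: {1, 2, 3, 4}. Safe: {5}.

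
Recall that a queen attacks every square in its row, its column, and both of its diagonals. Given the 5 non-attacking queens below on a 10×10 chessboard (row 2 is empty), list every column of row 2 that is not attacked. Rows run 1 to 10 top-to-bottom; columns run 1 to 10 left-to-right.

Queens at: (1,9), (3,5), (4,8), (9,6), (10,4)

(1,9) attacks row 2 at column 9 and diagonals 8, 10.
(3,5) attacks row 2 at column 5 and diagonals 4, 6.
(4,8) attacks row 2 at column 8 and diagonals 6, 10.
(9,6) attacks row 2 at column 6.
(10,4) attacks row 2 at column 4.
Attacked columns: {4, 5, 6, 8, 9, 10}. Safe: {1, 2, 3, 7}.

columns 1, 2, 3, 7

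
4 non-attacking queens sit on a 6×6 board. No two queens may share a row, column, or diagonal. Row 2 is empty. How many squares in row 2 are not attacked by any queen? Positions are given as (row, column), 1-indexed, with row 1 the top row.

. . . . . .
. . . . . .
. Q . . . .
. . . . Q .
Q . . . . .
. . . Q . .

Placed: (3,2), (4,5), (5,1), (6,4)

1

(3,2) attacks row 2 at column 2 and diagonals 1, 3.
(4,5) attacks row 2 at column 5 and diagonals 3.
(5,1) attacks row 2 at column 1 and diagonals 4.
(6,4) attacks row 2 at column 4.
Attacked columns: {1, 2, 3, 4, 5}. Safe: {6}.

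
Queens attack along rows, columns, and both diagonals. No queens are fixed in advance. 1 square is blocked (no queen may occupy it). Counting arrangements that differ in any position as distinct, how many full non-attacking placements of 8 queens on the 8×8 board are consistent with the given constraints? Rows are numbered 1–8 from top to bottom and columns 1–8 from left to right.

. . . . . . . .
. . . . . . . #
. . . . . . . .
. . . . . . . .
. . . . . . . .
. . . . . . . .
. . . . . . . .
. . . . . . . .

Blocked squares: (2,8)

84

Branch on row 1: col 1 → 4; col 2 → 7; col 3 → 15; col 4 → 15; col 5 → 16; col 6 → 15; col 7 → 8; col 8 → 4.
Sum: 4 + 7 + 15 + 15 + 16 + 15 + 8 + 4 = 84.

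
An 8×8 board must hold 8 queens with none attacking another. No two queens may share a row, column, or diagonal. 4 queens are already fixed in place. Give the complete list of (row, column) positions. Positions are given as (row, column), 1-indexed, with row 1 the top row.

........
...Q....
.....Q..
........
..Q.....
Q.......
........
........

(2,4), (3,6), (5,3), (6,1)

Row 1: attacked by (2,4)→{3,4,5}; (3,6)→{4,6,8}; (5,3)→{3,7}; (6,1)→{1,6}. Safe: 2. Place at column 2.
Row 4: attacked by (1,2)→{2,5}; (2,4)→{2,4,6}; (3,6)→{5,6,7}; (5,3)→{2,3,4}; (6,1)→{1,3}. Safe: 8. Place at column 8.
Row 7: attacked by (1,2)→{2,8}; (2,4)→{4}; (3,6)→{2,6}; (4,8)→{5,8}; (5,3)→{1,3,5}; (6,1)→{1,2}. Safe: 7. Place at column 7.
Row 8: attacked by (1,2)→{2}; (2,4)→{4}; (3,6)→{1,6}; (4,8)→{4,8}; (5,3)→{3,6}; (6,1)→{1,3}; (7,7)→{6,7,8}. Safe: 5. Place at column 5.
Columns [2, 4, 6, 8, 3, 1, 7, 5], r−c [-1, -2, -3, -4, 2, 5, 0, 3], r+c [3, 6, 9, 12, 8, 7, 14, 13] are all distinct, so no two queens attack.

(1,2) (2,4) (3,6) (4,8) (5,3) (6,1) (7,7) (8,5)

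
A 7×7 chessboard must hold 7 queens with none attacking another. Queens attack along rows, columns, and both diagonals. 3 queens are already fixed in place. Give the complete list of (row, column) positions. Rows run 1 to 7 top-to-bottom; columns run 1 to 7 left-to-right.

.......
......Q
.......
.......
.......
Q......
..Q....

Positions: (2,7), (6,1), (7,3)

(1,5) (2,7) (3,2) (4,4) (5,6) (6,1) (7,3)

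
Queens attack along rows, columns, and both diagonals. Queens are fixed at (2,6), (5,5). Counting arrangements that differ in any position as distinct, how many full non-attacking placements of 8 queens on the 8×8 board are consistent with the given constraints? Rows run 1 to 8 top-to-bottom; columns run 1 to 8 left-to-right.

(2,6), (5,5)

2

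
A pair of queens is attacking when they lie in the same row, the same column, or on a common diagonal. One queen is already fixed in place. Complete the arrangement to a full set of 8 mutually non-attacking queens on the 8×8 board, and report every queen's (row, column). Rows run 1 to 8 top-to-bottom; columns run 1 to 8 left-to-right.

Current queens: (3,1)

(1,8) (2,3) (3,1) (4,6) (5,2) (6,5) (7,7) (8,4)

Row 1: attacked by (3,1)→{1,3}. Safe: 2, 4, 5, 6, 7, 8. Place at column 8.
Row 2: attacked by (1,8)→{7,8}; (3,1)→{1,2}. Safe: 3, 4, 5, 6. Place at column 3.
Row 4: attacked by (1,8)→{5,8}; (2,3)→{1,3,5}; (3,1)→{1,2}. Safe: 4, 6, 7. Place at column 6.
Row 5: attacked by (1,8)→{4,8}; (2,3)→{3,6}; (3,1)→{1,3}; (4,6)→{5,6,7}. Safe: 2. Place at column 2.
Row 6: attacked by (1,8)→{3,8}; (2,3)→{3,7}; (3,1)→{1,4}; (4,6)→{4,6,8}; (5,2)→{1,2,3}. Safe: 5. Place at column 5.
Row 7: attacked by (1,8)→{2,8}; (2,3)→{3,8}; (3,1)→{1,5}; (4,6)→{3,6}; (5,2)→{2,4}; (6,5)→{4,5,6}. Safe: 7. Place at column 7.
Row 8: attacked by (1,8)→{1,8}; (2,3)→{3}; (3,1)→{1,6}; (4,6)→{2,6}; (5,2)→{2,5}; (6,5)→{3,5,7}; (7,7)→{6,7,8}. Safe: 4. Place at column 4.
Columns [8, 3, 1, 6, 2, 5, 7, 4], r−c [-7, -1, 2, -2, 3, 1, 0, 4], r+c [9, 5, 4, 10, 7, 11, 14, 12] are all distinct, so no two queens attack.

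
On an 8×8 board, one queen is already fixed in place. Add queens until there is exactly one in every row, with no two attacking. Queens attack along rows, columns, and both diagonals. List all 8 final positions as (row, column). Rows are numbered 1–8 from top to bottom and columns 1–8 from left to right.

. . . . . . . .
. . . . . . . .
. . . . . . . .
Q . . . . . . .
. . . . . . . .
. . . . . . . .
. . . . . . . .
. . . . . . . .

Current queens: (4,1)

Row 1: attacked by (4,1)→{1,4}. Safe: 2, 3, 5, 6, 7, 8. Place at column 6.
Row 2: attacked by (1,6)→{5,6,7}; (4,1)→{1,3}. Safe: 2, 4, 8. Place at column 2.
Row 3: attacked by (1,6)→{4,6,8}; (2,2)→{1,2,3}; (4,1)→{1,2}. Safe: 5, 7. Place at column 7.
Row 5: attacked by (1,6)→{2,6}; (2,2)→{2,5}; (3,7)→{5,7}; (4,1)→{1,2}. Safe: 3, 4, 8. Place at column 3.
Row 6: attacked by (1,6)→{1,6}; (2,2)→{2,6}; (3,7)→{4,7}; (4,1)→{1,3}; (5,3)→{2,3,4}. Safe: 5, 8. Place at column 5.
Row 7: attacked by (1,6)→{6}; (2,2)→{2,7}; (3,7)→{3,7}; (4,1)→{1,4}; (5,3)→{1,3,5}; (6,5)→{4,5,6}. Safe: 8. Place at column 8.
Row 8: attacked by (1,6)→{6}; (2,2)→{2,8}; (3,7)→{2,7}; (4,1)→{1,5}; (5,3)→{3,6}; (6,5)→{3,5,7}; (7,8)→{7,8}. Safe: 4. Place at column 4.
Columns [6, 2, 7, 1, 3, 5, 8, 4], r−c [-5, 0, -4, 3, 2, 1, -1, 4], r+c [7, 4, 10, 5, 8, 11, 15, 12] are all distinct, so no two queens attack.

(1,6) (2,2) (3,7) (4,1) (5,3) (6,5) (7,8) (8,4)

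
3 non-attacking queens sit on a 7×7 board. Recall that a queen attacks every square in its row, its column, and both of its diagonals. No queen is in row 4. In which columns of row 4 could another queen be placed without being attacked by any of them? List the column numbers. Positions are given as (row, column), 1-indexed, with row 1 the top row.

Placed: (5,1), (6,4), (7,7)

(5,1) attacks row 4 at column 1 and diagonals 2.
(6,4) attacks row 4 at column 4 and diagonals 2, 6.
(7,7) attacks row 4 at column 7 and diagonals 4.
Attacked columns: {1, 2, 4, 6, 7}. Safe: {3, 5}.

columns 3, 5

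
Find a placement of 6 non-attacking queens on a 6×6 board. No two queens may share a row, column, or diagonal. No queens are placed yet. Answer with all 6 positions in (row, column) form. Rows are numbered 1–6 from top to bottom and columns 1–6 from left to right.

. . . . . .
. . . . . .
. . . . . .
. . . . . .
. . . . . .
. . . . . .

(1,3) (2,6) (3,2) (4,5) (5,1) (6,4)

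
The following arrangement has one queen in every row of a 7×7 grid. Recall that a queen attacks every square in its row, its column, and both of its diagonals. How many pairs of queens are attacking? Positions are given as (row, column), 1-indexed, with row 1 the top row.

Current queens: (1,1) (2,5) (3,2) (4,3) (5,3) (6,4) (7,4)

5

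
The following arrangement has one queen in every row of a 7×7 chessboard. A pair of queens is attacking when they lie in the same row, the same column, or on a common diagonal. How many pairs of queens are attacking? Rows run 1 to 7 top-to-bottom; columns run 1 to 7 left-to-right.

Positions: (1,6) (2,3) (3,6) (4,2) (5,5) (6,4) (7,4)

Same column: (1,6)–(3,6) (column 6); (6,4)–(7,4) (column 4).
Same diagonal: (4,2)–(6,4) (|4−6| = |2−4| = 2); (5,5)–(6,4) (|5−6| = |5−4| = 1).
Total attacking pairs: 4.

4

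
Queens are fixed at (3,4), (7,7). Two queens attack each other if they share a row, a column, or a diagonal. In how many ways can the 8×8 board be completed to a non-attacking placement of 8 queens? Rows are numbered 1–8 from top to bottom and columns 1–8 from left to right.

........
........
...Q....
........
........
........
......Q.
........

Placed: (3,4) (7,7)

Branch on row 1: col 3 → 2; col 5 → 1; col 8 → 0.
Sum: 2 + 1 + 0 = 3.

3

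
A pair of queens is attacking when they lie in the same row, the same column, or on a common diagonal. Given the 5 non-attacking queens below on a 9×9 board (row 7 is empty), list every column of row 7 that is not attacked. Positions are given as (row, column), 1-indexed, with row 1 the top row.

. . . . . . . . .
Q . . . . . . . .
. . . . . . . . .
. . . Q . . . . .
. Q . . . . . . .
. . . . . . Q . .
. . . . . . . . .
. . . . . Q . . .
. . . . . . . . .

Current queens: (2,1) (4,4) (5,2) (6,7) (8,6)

(2,1) attacks row 7 at column 1 and diagonals 6.
(4,4) attacks row 7 at column 4 and diagonals 1, 7.
(5,2) attacks row 7 at column 2 and diagonals 4.
(6,7) attacks row 7 at column 7 and diagonals 6, 8.
(8,6) attacks row 7 at column 6 and diagonals 5, 7.
Attacked columns: {1, 2, 4, 5, 6, 7, 8}. Safe: {3, 9}.

columns 3, 9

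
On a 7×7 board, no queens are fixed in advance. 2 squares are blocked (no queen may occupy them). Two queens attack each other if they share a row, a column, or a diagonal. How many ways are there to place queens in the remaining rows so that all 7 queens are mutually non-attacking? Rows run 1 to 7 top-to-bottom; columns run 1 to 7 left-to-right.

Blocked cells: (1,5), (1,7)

Branch on row 1: col 1 → 4; col 2 → 7; col 3 → 6; col 4 → 6; col 6 → 7.
Sum: 4 + 7 + 6 + 6 + 7 = 30.

30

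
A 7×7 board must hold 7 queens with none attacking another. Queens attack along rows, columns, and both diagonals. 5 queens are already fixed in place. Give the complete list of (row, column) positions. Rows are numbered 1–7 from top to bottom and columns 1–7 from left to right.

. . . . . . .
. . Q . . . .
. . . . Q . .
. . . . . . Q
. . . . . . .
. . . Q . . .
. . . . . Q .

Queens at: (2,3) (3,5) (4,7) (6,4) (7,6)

(1,1) (2,3) (3,5) (4,7) (5,2) (6,4) (7,6)

Row 1: attacked by (2,3)→{2,3,4}; (3,5)→{3,5,7}; (4,7)→{4,7}; (6,4)→{4}; (7,6)→{6}. Safe: 1. Place at column 1.
Row 5: attacked by (1,1)→{1,5}; (2,3)→{3,6}; (3,5)→{3,5,7}; (4,7)→{6,7}; (6,4)→{3,4,5}; (7,6)→{4,6}. Safe: 2. Place at column 2.
Columns [1, 3, 5, 7, 2, 4, 6], r−c [0, -1, -2, -3, 3, 2, 1], r+c [2, 5, 8, 11, 7, 10, 13] are all distinct, so no two queens attack.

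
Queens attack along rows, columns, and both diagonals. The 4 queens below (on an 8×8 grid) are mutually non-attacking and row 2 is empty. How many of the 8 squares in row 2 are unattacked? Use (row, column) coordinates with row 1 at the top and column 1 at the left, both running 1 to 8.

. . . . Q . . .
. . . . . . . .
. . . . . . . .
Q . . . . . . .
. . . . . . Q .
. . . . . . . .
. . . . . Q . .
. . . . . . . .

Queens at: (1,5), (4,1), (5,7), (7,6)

2

(1,5) attacks row 2 at column 5 and diagonals 4, 6.
(4,1) attacks row 2 at column 1 and diagonals 3.
(5,7) attacks row 2 at column 7 and diagonals 4.
(7,6) attacks row 2 at column 6 and diagonals 1.
Attacked columns: {1, 3, 4, 5, 6, 7}. Safe: {2, 8}.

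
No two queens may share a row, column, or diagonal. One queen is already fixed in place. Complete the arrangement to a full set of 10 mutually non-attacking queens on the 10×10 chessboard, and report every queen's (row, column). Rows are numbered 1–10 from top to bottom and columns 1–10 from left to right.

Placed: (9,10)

(1,8) (2,5) (3,1) (4,6) (5,9) (6,2) (7,4) (8,7) (9,10) (10,3)

Row 1: attacked by (9,10)→{2,10}. Safe: 1, 3, 4, 5, 6, 7, 8, 9. Place at column 8.
Row 2: attacked by (1,8)→{7,8,9}; (9,10)→{3,10}. Safe: 1, 2, 4, 5, 6. Place at column 5.
Row 3: attacked by (1,8)→{6,8,10}; (2,5)→{4,5,6}; (9,10)→{4,10}. Safe: 1, 2, 3, 7, 9. Place at column 1.
Row 4: attacked by (1,8)→{5,8}; (2,5)→{3,5,7}; (3,1)→{1,2}; (9,10)→{5,10}. Safe: 4, 6, 9. Place at column 6.
Row 5: attacked by (1,8)→{4,8}; (2,5)→{2,5,8}; (3,1)→{1,3}; (4,6)→{5,6,7}; (9,10)→{6,10}. Safe: 9. Place at column 9.
Row 6: attacked by (1,8)→{3,8}; (2,5)→{1,5,9}; (3,1)→{1,4}; (4,6)→{4,6,8}; (5,9)→{8,9,10}; (9,10)→{7,10}. Safe: 2. Place at column 2.
Row 7: attacked by (1,8)→{2,8}; (2,5)→{5,10}; (3,1)→{1,5}; (4,6)→{3,6,9}; (5,9)→{7,9}; (6,2)→{1,2,3}; (9,10)→{8,10}. Safe: 4. Place at column 4.
Row 8: attacked by (1,8)→{1,8}; (2,5)→{5}; (3,1)→{1,6}; (4,6)→{2,6,10}; (5,9)→{6,9}; (6,2)→{2,4}; (7,4)→{3,4,5}; (9,10)→{9,10}. Safe: 7. Place at column 7.
Row 10: attacked by (1,8)→{8}; (2,5)→{5}; (3,1)→{1,8}; (4,6)→{6}; (5,9)→{4,9}; (6,2)→{2,6}; (7,4)→{1,4,7}; (8,7)→{5,7,9}; (9,10)→{9,10}. Safe: 3. Place at column 3.
Columns [8, 5, 1, 6, 9, 2, 4, 7, 10, 3], r−c [-7, -3, 2, -2, -4, 4, 3, 1, -1, 7], r+c [9, 7, 4, 10, 14, 8, 11, 15, 19, 13] are all distinct, so no two queens attack.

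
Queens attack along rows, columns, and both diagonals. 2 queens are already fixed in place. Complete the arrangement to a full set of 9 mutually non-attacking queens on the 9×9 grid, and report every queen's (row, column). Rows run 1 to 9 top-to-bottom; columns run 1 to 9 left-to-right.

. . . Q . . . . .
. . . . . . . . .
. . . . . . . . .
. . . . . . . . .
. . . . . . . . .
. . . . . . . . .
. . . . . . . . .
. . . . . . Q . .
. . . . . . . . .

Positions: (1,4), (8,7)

Row 2: attacked by (1,4)→{3,4,5}; (8,7)→{1,7}. Safe: 2, 6, 8, 9. Place at column 6.
Row 3: attacked by (1,4)→{2,4,6}; (2,6)→{5,6,7}; (8,7)→{2,7}. Safe: 1, 3, 8, 9. Place at column 3.
Row 4: attacked by (1,4)→{1,4,7}; (2,6)→{4,6,8}; (3,3)→{2,3,4}; (8,7)→{3,7}. Safe: 5, 9. Place at column 9.
Row 5: attacked by (1,4)→{4,8}; (2,6)→{3,6,9}; (3,3)→{1,3,5}; (4,9)→{8,9}; (8,7)→{4,7}. Safe: 2. Place at column 2.
Row 6: attacked by (1,4)→{4,9}; (2,6)→{2,6}; (3,3)→{3,6}; (4,9)→{7,9}; (5,2)→{1,2,3}; (8,7)→{5,7,9}. Safe: 8. Place at column 8.
Row 7: attacked by (1,4)→{4}; (2,6)→{1,6}; (3,3)→{3,7}; (4,9)→{6,9}; (5,2)→{2,4}; (6,8)→{7,8,9}; (8,7)→{6,7,8}. Safe: 5. Place at column 5.
Row 9: attacked by (1,4)→{4}; (2,6)→{6}; (3,3)→{3,9}; (4,9)→{4,9}; (5,2)→{2,6}; (6,8)→{5,8}; (7,5)→{3,5,7}; (8,7)→{6,7,8}. Safe: 1. Place at column 1.
Columns [4, 6, 3, 9, 2, 8, 5, 7, 1], r−c [-3, -4, 0, -5, 3, -2, 2, 1, 8], r+c [5, 8, 6, 13, 7, 14, 12, 15, 10] are all distinct, so no two queens attack.

(1,4) (2,6) (3,3) (4,9) (5,2) (6,8) (7,5) (8,7) (9,1)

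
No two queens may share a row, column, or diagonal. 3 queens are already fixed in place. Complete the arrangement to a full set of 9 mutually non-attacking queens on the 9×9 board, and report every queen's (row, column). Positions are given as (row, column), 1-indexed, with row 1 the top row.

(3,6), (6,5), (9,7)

(1,3) (2,8) (3,6) (4,9) (5,2) (6,5) (7,1) (8,4) (9,7)

Row 1: attacked by (3,6)→{4,6,8}; (6,5)→{5}; (9,7)→{7}. Safe: 1, 2, 3, 9. Place at column 3.
Row 2: attacked by (1,3)→{2,3,4}; (3,6)→{5,6,7}; (6,5)→{1,5,9}; (9,7)→{7}. Safe: 8. Place at column 8.
Row 4: attacked by (1,3)→{3,6}; (2,8)→{6,8}; (3,6)→{5,6,7}; (6,5)→{3,5,7}; (9,7)→{2,7}. Safe: 1, 4, 9. Place at column 9.
Row 5: attacked by (1,3)→{3,7}; (2,8)→{5,8}; (3,6)→{4,6,8}; (4,9)→{8,9}; (6,5)→{4,5,6}; (9,7)→{3,7}. Safe: 1, 2. Place at column 2.
Row 7: attacked by (1,3)→{3,9}; (2,8)→{3,8}; (3,6)→{2,6}; (4,9)→{6,9}; (5,2)→{2,4}; (6,5)→{4,5,6}; (9,7)→{5,7,9}. Safe: 1. Place at column 1.
Row 8: attacked by (1,3)→{3}; (2,8)→{2,8}; (3,6)→{1,6}; (4,9)→{5,9}; (5,2)→{2,5}; (6,5)→{3,5,7}; (7,1)→{1,2}; (9,7)→{6,7,8}. Safe: 4. Place at column 4.
Columns [3, 8, 6, 9, 2, 5, 1, 4, 7], r−c [-2, -6, -3, -5, 3, 1, 6, 4, 2], r+c [4, 10, 9, 13, 7, 11, 8, 12, 16] are all distinct, so no two queens attack.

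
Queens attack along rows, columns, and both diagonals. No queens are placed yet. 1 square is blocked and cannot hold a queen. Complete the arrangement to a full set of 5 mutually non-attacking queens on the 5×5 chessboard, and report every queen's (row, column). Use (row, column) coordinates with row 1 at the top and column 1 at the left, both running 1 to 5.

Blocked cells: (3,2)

Row 1: Safe: 1, 2, 3, 4, 5. Place at column 5.
Row 2: attacked by (1,5)→{4,5}. Safe: 1, 2, 3. Place at column 2.
Row 3: attacked by (1,5)→{3,5}; (2,2)→{1,2,3}. Blocked: 2. Safe: 4. Place at column 4.
Row 4: attacked by (1,5)→{2,5}; (2,2)→{2,4}; (3,4)→{3,4,5}. Safe: 1. Place at column 1.
Row 5: attacked by (1,5)→{1,5}; (2,2)→{2,5}; (3,4)→{2,4}; (4,1)→{1,2}. Safe: 3. Place at column 3.
Columns [5, 2, 4, 1, 3], r−c [-4, 0, -1, 3, 2], r+c [6, 4, 7, 5, 8] are all distinct, so no two queens attack.

(1,5) (2,2) (3,4) (4,1) (5,3)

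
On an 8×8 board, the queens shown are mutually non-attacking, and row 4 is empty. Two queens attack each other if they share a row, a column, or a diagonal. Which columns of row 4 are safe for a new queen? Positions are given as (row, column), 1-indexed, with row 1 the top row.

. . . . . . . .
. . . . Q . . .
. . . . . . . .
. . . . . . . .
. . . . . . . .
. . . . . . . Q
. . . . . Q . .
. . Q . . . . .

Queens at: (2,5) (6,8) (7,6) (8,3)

columns 1, 2, 4

(2,5) attacks row 4 at column 5 and diagonals 3, 7.
(6,8) attacks row 4 at column 8 and diagonals 6.
(7,6) attacks row 4 at column 6 and diagonals 3.
(8,3) attacks row 4 at column 3 and diagonals 7.
Attacked columns: {3, 5, 6, 7, 8}. Safe: {1, 2, 4}.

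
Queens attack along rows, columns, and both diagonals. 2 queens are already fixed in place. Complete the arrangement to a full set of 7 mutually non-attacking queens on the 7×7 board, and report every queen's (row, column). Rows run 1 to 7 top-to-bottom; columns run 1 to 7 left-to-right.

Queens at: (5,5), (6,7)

(1,4) (2,6) (3,1) (4,3) (5,5) (6,7) (7,2)

Row 1: attacked by (5,5)→{1,5}; (6,7)→{2,7}. Safe: 3, 4, 6. Place at column 4.
Row 2: attacked by (1,4)→{3,4,5}; (5,5)→{2,5}; (6,7)→{3,7}. Safe: 1, 6. Place at column 6.
Row 3: attacked by (1,4)→{2,4,6}; (2,6)→{5,6,7}; (5,5)→{3,5,7}; (6,7)→{4,7}. Safe: 1. Place at column 1.
Row 4: attacked by (1,4)→{1,4,7}; (2,6)→{4,6}; (3,1)→{1,2}; (5,5)→{4,5,6}; (6,7)→{5,7}. Safe: 3. Place at column 3.
Row 7: attacked by (1,4)→{4}; (2,6)→{1,6}; (3,1)→{1,5}; (4,3)→{3,6}; (5,5)→{3,5,7}; (6,7)→{6,7}. Safe: 2. Place at column 2.
Columns [4, 6, 1, 3, 5, 7, 2], r−c [-3, -4, 2, 1, 0, -1, 5], r+c [5, 8, 4, 7, 10, 13, 9] are all distinct, so no two queens attack.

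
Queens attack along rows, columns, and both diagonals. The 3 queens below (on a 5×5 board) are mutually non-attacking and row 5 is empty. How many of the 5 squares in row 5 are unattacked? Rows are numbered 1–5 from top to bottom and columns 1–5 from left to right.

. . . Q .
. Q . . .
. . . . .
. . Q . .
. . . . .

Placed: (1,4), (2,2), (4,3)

1

(1,4) attacks row 5 at column 4.
(2,2) attacks row 5 at column 2 and diagonals 5.
(4,3) attacks row 5 at column 3 and diagonals 2, 4.
Attacked columns: {2, 3, 4, 5}. Safe: {1}.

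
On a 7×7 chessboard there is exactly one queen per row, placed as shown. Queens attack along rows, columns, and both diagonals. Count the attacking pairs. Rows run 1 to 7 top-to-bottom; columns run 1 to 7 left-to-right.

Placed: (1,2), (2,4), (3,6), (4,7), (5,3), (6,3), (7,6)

4

Same column: (3,6)–(7,6) (column 6); (5,3)–(6,3) (column 3).
Same diagonal: (3,6)–(4,7) (|3−4| = |6−7| = 1); (3,6)–(6,3) (|3−6| = |6−3| = 3).
Total attacking pairs: 4.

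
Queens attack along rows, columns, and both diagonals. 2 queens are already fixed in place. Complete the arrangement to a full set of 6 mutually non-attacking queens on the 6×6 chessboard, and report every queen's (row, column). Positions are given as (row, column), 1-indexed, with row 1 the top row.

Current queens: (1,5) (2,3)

(1,5) (2,3) (3,1) (4,6) (5,4) (6,2)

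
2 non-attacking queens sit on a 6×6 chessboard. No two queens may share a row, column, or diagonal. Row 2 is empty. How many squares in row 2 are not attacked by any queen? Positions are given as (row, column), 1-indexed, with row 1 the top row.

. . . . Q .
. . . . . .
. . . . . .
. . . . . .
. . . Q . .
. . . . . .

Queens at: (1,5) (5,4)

(1,5) attacks row 2 at column 5 and diagonals 4, 6.
(5,4) attacks row 2 at column 4 and diagonals 1.
Attacked columns: {1, 4, 5, 6}. Safe: {2, 3}.

2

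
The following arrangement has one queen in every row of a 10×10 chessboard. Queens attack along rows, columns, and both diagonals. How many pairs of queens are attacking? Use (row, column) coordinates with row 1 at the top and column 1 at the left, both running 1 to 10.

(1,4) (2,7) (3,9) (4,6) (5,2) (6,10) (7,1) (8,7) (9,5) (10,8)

Same column: (2,7)–(8,7) (column 7).
Total attacking pairs: 1.

1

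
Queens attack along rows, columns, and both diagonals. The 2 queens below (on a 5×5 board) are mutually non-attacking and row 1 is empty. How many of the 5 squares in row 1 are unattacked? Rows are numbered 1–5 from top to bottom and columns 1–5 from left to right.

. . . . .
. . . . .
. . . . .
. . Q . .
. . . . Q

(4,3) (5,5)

(4,3) attacks row 1 at column 3.
(5,5) attacks row 1 at column 5 and diagonals 1.
Attacked columns: {1, 3, 5}. Safe: {2, 4}.

2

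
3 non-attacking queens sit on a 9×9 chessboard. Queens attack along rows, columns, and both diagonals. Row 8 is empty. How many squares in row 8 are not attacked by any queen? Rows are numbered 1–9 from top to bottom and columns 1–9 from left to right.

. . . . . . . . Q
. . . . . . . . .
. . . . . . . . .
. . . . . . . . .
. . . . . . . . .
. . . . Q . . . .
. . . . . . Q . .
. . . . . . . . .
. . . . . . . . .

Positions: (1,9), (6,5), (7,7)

(1,9) attacks row 8 at column 9 and diagonals 2.
(6,5) attacks row 8 at column 5 and diagonals 3, 7.
(7,7) attacks row 8 at column 7 and diagonals 6, 8.
Attacked columns: {2, 3, 5, 6, 7, 8, 9}. Safe: {1, 4}.

2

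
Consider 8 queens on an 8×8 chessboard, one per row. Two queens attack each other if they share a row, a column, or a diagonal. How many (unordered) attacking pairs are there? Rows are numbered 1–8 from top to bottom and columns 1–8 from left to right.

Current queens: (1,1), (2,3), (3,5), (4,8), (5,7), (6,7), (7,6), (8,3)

6

Same column: (2,3)–(8,3) (column 3); (5,7)–(6,7) (column 7).
Same diagonal: (2,3)–(6,7) (|2−6| = |3−7| = 4); (3,5)–(5,7) (|3−5| = |5−7| = 2); (4,8)–(5,7) (|4−5| = |8−7| = 1); (6,7)–(7,6) (|6−7| = |7−6| = 1).
Total attacking pairs: 6.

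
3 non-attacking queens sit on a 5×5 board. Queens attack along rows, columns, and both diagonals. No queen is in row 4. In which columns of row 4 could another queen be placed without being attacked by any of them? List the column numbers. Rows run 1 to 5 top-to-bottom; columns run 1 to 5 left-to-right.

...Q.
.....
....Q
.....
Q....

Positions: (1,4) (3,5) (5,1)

columns 3

(1,4) attacks row 4 at column 4 and diagonals 1.
(3,5) attacks row 4 at column 5 and diagonals 4.
(5,1) attacks row 4 at column 1 and diagonals 2.
Attacked columns: {1, 2, 4, 5}. Safe: {3}.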